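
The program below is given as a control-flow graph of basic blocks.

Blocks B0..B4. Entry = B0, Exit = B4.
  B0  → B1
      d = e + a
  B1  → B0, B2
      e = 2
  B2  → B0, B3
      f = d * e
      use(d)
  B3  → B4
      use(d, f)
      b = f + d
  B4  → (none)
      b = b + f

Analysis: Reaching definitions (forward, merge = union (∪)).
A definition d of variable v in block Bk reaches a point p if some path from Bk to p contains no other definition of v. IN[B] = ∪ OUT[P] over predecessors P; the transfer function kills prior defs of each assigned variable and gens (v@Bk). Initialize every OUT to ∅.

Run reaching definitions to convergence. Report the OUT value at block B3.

Answer: {b@B3, d@B0, e@B1, f@B2}

Working:
Converged values:
  B0:  IN={d@B0, e@B1, f@B2}  OUT={d@B0, e@B1, f@B2}
  B1:  IN={d@B0, e@B1, f@B2}  OUT={d@B0, e@B1, f@B2}
  B2:  IN={d@B0, e@B1, f@B2}  OUT={d@B0, e@B1, f@B2}
  B3:  IN={d@B0, e@B1, f@B2}  OUT={b@B3, d@B0, e@B1, f@B2}
  B4:  IN={b@B3, d@B0, e@B1, f@B2}  OUT={b@B4, d@B0, e@B1, f@B2}

Merge at B3: IN[B3] = OUT[B2] = {d@B0, e@B1, f@B2}
Applying B3's transfer function to that IN value gives OUT[B3] (row B3 above).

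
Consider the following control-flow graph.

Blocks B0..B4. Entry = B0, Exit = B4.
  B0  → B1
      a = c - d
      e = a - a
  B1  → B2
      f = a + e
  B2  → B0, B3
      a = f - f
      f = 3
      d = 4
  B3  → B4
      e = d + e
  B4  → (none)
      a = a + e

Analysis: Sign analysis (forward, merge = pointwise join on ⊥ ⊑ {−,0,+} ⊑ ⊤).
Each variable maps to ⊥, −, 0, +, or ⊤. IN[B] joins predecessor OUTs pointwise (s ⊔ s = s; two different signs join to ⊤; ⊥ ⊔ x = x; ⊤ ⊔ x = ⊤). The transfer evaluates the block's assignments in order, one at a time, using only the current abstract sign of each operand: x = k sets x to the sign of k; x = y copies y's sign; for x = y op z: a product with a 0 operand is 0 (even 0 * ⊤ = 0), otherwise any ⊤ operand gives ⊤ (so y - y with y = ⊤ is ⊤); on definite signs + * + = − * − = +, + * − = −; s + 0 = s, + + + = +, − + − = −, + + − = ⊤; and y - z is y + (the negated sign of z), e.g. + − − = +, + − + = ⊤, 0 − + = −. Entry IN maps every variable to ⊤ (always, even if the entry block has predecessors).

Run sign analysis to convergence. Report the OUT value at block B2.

Per-block solution:
  B0: | IN=(all ⊤) | OUT=(all ⊤)
  B1: | IN=(all ⊤) | OUT=(all ⊤)
  B2: | IN=(all ⊤) | OUT={d:+, f:+; rest ⊤}
  B3: | IN={d:+, f:+; rest ⊤} | OUT={d:+, f:+; rest ⊤}
  B4: | IN={d:+, f:+; rest ⊤} | OUT={d:+, f:+; rest ⊤}

Merge at B2: IN[B2] = OUT[B1] = {a: ⊤, b: ⊤, c: ⊤, d: ⊤, e: ⊤, f: ⊤}
Applying B2's transfer function to that IN value gives OUT[B2] (row B2 above).

Answer: {a: ⊤, b: ⊤, c: ⊤, d: +, e: ⊤, f: +}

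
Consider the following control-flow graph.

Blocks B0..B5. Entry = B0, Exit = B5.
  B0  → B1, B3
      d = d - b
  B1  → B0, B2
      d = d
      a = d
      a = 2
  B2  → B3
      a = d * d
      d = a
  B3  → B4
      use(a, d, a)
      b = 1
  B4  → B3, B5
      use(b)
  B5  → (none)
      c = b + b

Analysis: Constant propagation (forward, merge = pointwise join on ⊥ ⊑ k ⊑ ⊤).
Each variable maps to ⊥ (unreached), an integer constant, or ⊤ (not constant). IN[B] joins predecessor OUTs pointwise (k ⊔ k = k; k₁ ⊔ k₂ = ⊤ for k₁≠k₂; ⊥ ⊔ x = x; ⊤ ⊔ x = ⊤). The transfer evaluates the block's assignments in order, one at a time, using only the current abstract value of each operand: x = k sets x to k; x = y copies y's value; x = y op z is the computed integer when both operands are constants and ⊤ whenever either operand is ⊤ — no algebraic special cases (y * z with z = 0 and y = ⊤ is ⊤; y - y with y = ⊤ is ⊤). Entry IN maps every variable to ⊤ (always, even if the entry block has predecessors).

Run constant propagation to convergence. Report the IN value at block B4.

Answer: {a: ⊤, b: 1, c: ⊤, d: ⊤, e: ⊤, f: ⊤}

Trace:
Per-block solution:
  B0:  IN=(all ⊤)  OUT=(all ⊤)
  B1:  IN=(all ⊤)  OUT={a:2; rest ⊤}
  B2:  IN={a:2; rest ⊤}  OUT=(all ⊤)
  B3:  IN=(all ⊤)  OUT={b:1; rest ⊤}
  B4:  IN={b:1; rest ⊤}  OUT={b:1; rest ⊤}
  B5:  IN={b:1; rest ⊤}  OUT={b:1, c:2; rest ⊤}

Merge at B4: IN[B4] = OUT[B3] = {a: ⊤, b: 1, c: ⊤, d: ⊤, e: ⊤, f: ⊤}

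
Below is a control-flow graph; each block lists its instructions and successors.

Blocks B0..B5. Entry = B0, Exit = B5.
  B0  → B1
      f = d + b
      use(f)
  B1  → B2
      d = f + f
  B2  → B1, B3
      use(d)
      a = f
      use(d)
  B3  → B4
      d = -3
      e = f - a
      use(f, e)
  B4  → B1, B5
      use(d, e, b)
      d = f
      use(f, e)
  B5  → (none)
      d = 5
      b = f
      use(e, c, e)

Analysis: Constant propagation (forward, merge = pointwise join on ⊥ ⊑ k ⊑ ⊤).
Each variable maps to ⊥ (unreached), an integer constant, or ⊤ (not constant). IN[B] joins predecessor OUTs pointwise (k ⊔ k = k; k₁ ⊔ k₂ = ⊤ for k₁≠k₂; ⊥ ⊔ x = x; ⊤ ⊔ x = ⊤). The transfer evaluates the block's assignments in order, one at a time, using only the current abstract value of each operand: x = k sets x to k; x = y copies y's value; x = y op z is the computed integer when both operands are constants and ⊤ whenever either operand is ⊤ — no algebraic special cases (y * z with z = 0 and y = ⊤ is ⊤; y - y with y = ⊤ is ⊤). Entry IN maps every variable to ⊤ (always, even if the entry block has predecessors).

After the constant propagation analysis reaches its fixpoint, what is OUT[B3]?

Per-block solution:
  B0: | IN=(all ⊤) | OUT=(all ⊤)
  B1: | IN=(all ⊤) | OUT=(all ⊤)
  B2: | IN=(all ⊤) | OUT=(all ⊤)
  B3: | IN=(all ⊤) | OUT={d:-3; rest ⊤}
  B4: | IN={d:-3; rest ⊤} | OUT=(all ⊤)
  B5: | IN=(all ⊤) | OUT={d:5; rest ⊤}

Merge at B3: IN[B3] = OUT[B2] = {a: ⊤, b: ⊤, c: ⊤, d: ⊤, e: ⊤, f: ⊤}
Applying B3's transfer function to that IN value gives OUT[B3] (row B3 above).

Answer: {a: ⊤, b: ⊤, c: ⊤, d: -3, e: ⊤, f: ⊤}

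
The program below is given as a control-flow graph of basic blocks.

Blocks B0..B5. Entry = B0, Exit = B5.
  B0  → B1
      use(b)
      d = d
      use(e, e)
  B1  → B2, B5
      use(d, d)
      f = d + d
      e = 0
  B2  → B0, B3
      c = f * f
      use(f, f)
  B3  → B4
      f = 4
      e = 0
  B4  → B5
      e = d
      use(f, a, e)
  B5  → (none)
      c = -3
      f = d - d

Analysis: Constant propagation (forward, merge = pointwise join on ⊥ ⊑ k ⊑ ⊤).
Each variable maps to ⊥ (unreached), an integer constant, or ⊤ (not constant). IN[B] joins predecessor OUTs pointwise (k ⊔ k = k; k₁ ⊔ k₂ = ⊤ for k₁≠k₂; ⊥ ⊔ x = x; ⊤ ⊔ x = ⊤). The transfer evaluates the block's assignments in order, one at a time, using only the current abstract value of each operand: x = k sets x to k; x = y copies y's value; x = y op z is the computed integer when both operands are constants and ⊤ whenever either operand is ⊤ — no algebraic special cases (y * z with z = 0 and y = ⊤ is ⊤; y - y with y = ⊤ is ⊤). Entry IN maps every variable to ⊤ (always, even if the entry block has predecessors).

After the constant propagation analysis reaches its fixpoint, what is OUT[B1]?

Answer: {a: ⊤, b: ⊤, c: ⊤, d: ⊤, e: 0, f: ⊤}

Trace:
Fixpoint table:
  B0: | IN=(all ⊤) | OUT=(all ⊤)
  B1: | IN=(all ⊤) | OUT={e:0; rest ⊤}
  B2: | IN={e:0; rest ⊤} | OUT={e:0; rest ⊤}
  B3: | IN={e:0; rest ⊤} | OUT={e:0, f:4; rest ⊤}
  B4: | IN={e:0, f:4; rest ⊤} | OUT={f:4; rest ⊤}
  B5: | IN=(all ⊤) | OUT={c:-3; rest ⊤}

Merge at B1: IN[B1] = OUT[B0] = {a: ⊤, b: ⊤, c: ⊤, d: ⊤, e: ⊤, f: ⊤}
Applying B1's transfer function to that IN value gives OUT[B1] (row B1 above).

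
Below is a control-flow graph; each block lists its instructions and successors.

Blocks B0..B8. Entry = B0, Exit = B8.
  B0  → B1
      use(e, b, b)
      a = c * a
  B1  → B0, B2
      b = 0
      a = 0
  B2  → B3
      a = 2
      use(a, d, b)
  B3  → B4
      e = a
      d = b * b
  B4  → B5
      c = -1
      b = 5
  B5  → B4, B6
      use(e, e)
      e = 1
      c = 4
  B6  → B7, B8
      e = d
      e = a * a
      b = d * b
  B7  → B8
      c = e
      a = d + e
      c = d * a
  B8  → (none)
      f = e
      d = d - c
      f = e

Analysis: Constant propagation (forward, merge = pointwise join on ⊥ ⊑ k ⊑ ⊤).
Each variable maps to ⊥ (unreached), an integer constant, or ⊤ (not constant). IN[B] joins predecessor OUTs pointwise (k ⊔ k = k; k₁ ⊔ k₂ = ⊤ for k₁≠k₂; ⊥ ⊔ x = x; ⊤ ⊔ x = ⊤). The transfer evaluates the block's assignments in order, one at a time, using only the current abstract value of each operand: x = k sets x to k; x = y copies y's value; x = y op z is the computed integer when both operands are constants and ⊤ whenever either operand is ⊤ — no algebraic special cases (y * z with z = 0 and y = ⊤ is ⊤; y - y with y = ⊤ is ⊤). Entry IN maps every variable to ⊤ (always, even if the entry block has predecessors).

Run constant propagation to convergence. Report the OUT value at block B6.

Per-block solution:
  B0: | IN=(all ⊤) | OUT=(all ⊤)
  B1: | IN=(all ⊤) | OUT={a:0, b:0; rest ⊤}
  B2: | IN={a:0, b:0; rest ⊤} | OUT={a:2, b:0; rest ⊤}
  B3: | IN={a:2, b:0; rest ⊤} | OUT={a:2, b:0, d:0, e:2; rest ⊤}
  B4: | IN={a:2, d:0; rest ⊤} | OUT={a:2, b:5, c:-1, d:0; rest ⊤}
  B5: | IN={a:2, b:5, c:-1, d:0; rest ⊤} | OUT={a:2, b:5, c:4, d:0, e:1; rest ⊤}
  B6: | IN={a:2, b:5, c:4, d:0, e:1; rest ⊤} | OUT={a:2, b:0, c:4, d:0, e:4; rest ⊤}
  B7: | IN={a:2, b:0, c:4, d:0, e:4; rest ⊤} | OUT={a:4, b:0, c:0, d:0, e:4; rest ⊤}
  B8: | IN={b:0, d:0, e:4; rest ⊤} | OUT={b:0, e:4, f:4; rest ⊤}

Merge at B6: IN[B6] = OUT[B5] = {a: 2, b: 5, c: 4, d: 0, e: 1, f: ⊤}
Applying B6's transfer function to that IN value gives OUT[B6] (row B6 above).

Answer: {a: 2, b: 0, c: 4, d: 0, e: 4, f: ⊤}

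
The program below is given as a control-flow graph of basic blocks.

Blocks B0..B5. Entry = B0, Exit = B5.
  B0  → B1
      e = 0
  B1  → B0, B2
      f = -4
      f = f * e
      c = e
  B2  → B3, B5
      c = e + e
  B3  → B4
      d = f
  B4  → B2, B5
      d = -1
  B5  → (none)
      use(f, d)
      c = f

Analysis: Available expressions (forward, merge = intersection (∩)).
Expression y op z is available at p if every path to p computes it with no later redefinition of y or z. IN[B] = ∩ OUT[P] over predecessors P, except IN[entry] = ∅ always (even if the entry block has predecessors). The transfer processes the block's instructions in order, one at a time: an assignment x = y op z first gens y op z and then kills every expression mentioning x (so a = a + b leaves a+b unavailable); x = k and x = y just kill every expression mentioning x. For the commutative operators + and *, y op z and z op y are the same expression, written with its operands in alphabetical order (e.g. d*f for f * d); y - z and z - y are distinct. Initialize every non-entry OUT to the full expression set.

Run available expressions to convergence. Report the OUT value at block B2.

Answer: {e+e}

Working:
Per-block solution:
  B0:   IN={}   OUT={}
  B1:   IN={}   OUT={}
  B2:   IN={}   OUT={e+e}
  B3:   IN={e+e}   OUT={e+e}
  B4:   IN={e+e}   OUT={e+e}
  B5:   IN={e+e}   OUT={e+e}

Merge at B2: IN[B2] = OUT[B1] ∩ OUT[B4] = {}
Applying B2's transfer function to that IN value gives OUT[B2] (row B2 above).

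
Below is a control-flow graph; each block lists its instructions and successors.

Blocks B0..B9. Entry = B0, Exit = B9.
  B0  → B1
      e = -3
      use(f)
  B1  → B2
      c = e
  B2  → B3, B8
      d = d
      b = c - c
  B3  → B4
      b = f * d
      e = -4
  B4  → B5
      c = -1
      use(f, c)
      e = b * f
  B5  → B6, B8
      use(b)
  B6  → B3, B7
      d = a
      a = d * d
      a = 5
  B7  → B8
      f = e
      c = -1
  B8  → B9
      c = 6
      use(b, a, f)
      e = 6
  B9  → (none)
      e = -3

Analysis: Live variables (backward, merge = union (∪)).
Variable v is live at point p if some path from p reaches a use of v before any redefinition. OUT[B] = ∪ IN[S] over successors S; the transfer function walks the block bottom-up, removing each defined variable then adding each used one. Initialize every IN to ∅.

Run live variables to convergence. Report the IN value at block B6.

Per-block solution:
  B0:  IN={a, d, f}  OUT={a, d, e, f}
  B1:  IN={a, d, e, f}  OUT={a, c, d, f}
  B2:  IN={a, c, d, f}  OUT={a, b, d, f}
  B3:  IN={a, d, f}  OUT={a, b, f}
  B4:  IN={a, b, f}  OUT={a, b, e, f}
  B5:  IN={a, b, e, f}  OUT={a, b, e, f}
  B6:  IN={a, b, e, f}  OUT={a, b, d, e, f}
  B7:  IN={a, b, e}  OUT={a, b, f}
  B8:  IN={a, b, f}  OUT={}
  B9:  IN={}  OUT={}

Merge at B6: OUT[B6] = IN[B3] ⊔ IN[B7] = {a, b, d, e, f}
Applying B6's transfer function to that OUT value gives IN[B6] (row B6 above).

Answer: {a, b, e, f}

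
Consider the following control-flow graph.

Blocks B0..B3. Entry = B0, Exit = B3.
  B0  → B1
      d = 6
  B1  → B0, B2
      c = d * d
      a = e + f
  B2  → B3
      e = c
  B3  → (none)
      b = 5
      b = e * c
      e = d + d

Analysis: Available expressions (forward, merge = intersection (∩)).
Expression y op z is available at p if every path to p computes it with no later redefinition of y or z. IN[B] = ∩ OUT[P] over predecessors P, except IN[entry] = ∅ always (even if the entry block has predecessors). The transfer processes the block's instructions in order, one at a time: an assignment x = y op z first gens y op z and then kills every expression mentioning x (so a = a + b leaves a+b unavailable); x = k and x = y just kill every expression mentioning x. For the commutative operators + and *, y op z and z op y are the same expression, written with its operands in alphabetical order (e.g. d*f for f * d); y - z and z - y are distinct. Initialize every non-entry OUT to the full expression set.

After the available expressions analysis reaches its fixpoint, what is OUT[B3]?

Answer: {d*d, d+d}

Derivation:
Per-block solution:
  B0:   IN={}   OUT={}
  B1:   IN={}   OUT={d*d, e+f}
  B2:   IN={d*d, e+f}   OUT={d*d}
  B3:   IN={d*d}   OUT={d*d, d+d}

Merge at B3: IN[B3] = OUT[B2] = {d*d}
Applying B3's transfer function to that IN value gives OUT[B3] (row B3 above).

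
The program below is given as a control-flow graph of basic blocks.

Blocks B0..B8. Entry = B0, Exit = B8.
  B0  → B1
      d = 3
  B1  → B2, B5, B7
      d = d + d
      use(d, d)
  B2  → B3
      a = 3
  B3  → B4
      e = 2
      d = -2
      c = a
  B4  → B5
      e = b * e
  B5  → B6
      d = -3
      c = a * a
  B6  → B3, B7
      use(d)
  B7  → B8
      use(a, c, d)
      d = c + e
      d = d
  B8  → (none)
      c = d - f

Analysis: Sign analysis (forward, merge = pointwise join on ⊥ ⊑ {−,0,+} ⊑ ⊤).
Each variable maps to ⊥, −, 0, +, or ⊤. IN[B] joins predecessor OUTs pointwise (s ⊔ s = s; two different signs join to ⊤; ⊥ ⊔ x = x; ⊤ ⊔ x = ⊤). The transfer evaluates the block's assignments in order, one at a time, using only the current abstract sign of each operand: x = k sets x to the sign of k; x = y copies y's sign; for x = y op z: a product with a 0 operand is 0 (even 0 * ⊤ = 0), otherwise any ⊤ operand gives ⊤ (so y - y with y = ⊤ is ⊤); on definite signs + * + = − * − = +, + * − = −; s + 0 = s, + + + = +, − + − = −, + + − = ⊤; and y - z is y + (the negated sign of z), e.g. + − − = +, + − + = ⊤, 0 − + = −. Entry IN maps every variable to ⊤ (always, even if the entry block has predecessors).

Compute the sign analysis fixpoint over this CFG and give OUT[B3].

Answer: {a: ⊤, b: ⊤, c: ⊤, d: -, e: +, f: ⊤}

Derivation:
Fixpoint table:
  B0:   IN=(all ⊤)   OUT={d:+; rest ⊤}
  B1:   IN={d:+; rest ⊤}   OUT={d:+; rest ⊤}
  B2:   IN={d:+; rest ⊤}   OUT={a:+, d:+; rest ⊤}
  B3:   IN=(all ⊤)   OUT={d:-, e:+; rest ⊤}
  B4:   IN={d:-, e:+; rest ⊤}   OUT={d:-; rest ⊤}
  B5:   IN=(all ⊤)   OUT={d:-; rest ⊤}
  B6:   IN={d:-; rest ⊤}   OUT={d:-; rest ⊤}
  B7:   IN=(all ⊤)   OUT=(all ⊤)
  B8:   IN=(all ⊤)   OUT=(all ⊤)

Merge at B3: IN[B3] = OUT[B2] ⊔ OUT[B6] = {a: ⊤, b: ⊤, c: ⊤, d: ⊤, e: ⊤, f: ⊤}
Applying B3's transfer function to that IN value gives OUT[B3] (row B3 above).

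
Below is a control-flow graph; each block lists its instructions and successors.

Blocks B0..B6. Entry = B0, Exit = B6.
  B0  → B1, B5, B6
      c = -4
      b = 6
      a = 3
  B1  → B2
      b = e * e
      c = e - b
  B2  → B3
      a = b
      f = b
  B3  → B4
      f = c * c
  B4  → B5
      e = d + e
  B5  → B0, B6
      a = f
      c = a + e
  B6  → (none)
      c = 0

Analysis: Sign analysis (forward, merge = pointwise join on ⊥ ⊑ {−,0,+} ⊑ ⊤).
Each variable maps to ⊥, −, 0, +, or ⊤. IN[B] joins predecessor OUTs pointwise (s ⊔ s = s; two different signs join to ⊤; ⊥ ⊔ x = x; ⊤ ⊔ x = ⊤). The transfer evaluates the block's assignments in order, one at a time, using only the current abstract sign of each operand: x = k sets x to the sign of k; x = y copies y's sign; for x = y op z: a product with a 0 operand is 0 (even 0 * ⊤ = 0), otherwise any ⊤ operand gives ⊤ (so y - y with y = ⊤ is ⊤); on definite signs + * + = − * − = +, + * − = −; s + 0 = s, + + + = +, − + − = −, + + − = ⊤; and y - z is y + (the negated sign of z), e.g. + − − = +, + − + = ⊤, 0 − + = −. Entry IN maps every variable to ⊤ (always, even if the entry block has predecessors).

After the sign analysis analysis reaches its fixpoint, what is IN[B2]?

Answer: {a: +, b: ⊤, c: ⊤, d: ⊤, e: ⊤, f: ⊤}

Working:
Converged values:
  B0:   IN=(all ⊤)   OUT={a:+, b:+, c:-; rest ⊤}
  B1:   IN={a:+, b:+, c:-; rest ⊤}   OUT={a:+; rest ⊤}
  B2:   IN={a:+; rest ⊤}   OUT=(all ⊤)
  B3:   IN=(all ⊤)   OUT=(all ⊤)
  B4:   IN=(all ⊤)   OUT=(all ⊤)
  B5:   IN=(all ⊤)   OUT=(all ⊤)
  B6:   IN=(all ⊤)   OUT={c:0; rest ⊤}

Merge at B2: IN[B2] = OUT[B1] = {a: +, b: ⊤, c: ⊤, d: ⊤, e: ⊤, f: ⊤}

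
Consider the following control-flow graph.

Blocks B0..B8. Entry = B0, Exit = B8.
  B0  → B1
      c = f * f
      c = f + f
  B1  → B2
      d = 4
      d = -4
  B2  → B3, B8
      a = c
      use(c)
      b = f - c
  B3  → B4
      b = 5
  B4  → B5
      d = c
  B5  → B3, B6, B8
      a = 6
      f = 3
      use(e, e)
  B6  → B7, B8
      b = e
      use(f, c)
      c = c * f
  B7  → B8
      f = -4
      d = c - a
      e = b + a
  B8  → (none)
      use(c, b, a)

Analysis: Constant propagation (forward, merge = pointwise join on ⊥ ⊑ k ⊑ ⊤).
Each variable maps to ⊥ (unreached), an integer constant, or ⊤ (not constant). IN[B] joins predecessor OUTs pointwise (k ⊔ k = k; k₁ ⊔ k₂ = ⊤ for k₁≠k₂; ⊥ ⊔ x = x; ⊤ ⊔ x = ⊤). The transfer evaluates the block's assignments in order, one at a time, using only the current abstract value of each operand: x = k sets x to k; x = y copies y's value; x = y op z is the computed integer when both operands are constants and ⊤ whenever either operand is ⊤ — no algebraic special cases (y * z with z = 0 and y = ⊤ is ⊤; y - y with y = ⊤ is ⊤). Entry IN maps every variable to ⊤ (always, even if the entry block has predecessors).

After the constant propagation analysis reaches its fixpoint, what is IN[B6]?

Converged values:
  B0:  IN=(all ⊤)  OUT=(all ⊤)
  B1:  IN=(all ⊤)  OUT={d:-4; rest ⊤}
  B2:  IN={d:-4; rest ⊤}  OUT={d:-4; rest ⊤}
  B3:  IN=(all ⊤)  OUT={b:5; rest ⊤}
  B4:  IN={b:5; rest ⊤}  OUT={b:5; rest ⊤}
  B5:  IN={b:5; rest ⊤}  OUT={a:6, b:5, f:3; rest ⊤}
  B6:  IN={a:6, b:5, f:3; rest ⊤}  OUT={a:6, f:3; rest ⊤}
  B7:  IN={a:6, f:3; rest ⊤}  OUT={a:6, f:-4; rest ⊤}
  B8:  IN=(all ⊤)  OUT=(all ⊤)

Merge at B6: IN[B6] = OUT[B5] = {a: 6, b: 5, c: ⊤, d: ⊤, e: ⊤, f: 3}

Answer: {a: 6, b: 5, c: ⊤, d: ⊤, e: ⊤, f: 3}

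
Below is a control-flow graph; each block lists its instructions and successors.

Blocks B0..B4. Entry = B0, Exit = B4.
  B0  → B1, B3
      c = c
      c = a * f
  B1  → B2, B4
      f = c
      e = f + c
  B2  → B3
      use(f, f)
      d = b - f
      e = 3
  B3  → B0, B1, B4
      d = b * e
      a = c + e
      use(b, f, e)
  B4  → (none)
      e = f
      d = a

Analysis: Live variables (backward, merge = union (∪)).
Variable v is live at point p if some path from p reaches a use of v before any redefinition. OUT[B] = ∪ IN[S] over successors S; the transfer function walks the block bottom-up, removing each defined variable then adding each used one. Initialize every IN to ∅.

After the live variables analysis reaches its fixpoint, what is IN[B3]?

Answer: {b, c, e, f}

Trace:
Fixpoint table:
  B0: | IN={a, b, c, e, f} | OUT={a, b, c, e, f}
  B1: | IN={a, b, c} | OUT={a, b, c, f}
  B2: | IN={b, c, f} | OUT={b, c, e, f}
  B3: | IN={b, c, e, f} | OUT={a, b, c, e, f}
  B4: | IN={a, f} | OUT={}

Merge at B3: OUT[B3] = IN[B0] ⊔ IN[B1] ⊔ IN[B4] = {a, b, c, e, f}
Applying B3's transfer function to that OUT value gives IN[B3] (row B3 above).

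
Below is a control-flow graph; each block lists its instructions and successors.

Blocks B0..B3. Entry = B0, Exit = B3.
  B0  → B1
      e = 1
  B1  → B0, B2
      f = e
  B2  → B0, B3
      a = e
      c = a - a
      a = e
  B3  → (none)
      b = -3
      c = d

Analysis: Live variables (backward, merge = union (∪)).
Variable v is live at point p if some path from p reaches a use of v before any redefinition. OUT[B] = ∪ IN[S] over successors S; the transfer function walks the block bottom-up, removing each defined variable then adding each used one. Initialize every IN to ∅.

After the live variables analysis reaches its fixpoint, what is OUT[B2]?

Converged values:
  B0:  IN={d}  OUT={d, e}
  B1:  IN={d, e}  OUT={d, e}
  B2:  IN={d, e}  OUT={d}
  B3:  IN={d}  OUT={}

Merge at B2: OUT[B2] = IN[B0] ⊔ IN[B3] = {d}

Answer: {d}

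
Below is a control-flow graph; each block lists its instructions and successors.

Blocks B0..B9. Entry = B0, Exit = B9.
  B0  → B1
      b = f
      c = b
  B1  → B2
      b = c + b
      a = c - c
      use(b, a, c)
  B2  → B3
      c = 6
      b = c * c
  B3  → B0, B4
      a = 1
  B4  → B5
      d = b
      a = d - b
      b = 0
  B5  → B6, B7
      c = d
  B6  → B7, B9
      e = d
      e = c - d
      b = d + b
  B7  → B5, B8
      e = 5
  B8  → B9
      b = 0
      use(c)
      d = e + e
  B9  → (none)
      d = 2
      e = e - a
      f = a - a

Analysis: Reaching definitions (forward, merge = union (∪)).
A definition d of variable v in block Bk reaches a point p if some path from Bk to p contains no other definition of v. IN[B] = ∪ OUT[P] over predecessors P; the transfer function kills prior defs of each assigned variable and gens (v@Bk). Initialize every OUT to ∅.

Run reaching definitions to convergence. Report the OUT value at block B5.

Answer: {a@B4, b@B4, b@B6, c@B5, d@B4, e@B7}

Trace:
Fixpoint table:
  B0:   IN={a@B3, b@B2, c@B2}   OUT={a@B3, b@B0, c@B0}
  B1:   IN={a@B3, b@B0, c@B0}   OUT={a@B1, b@B1, c@B0}
  B2:   IN={a@B1, b@B1, c@B0}   OUT={a@B1, b@B2, c@B2}
  B3:   IN={a@B1, b@B2, c@B2}   OUT={a@B3, b@B2, c@B2}
  B4:   IN={a@B3, b@B2, c@B2}   OUT={a@B4, b@B4, c@B2, d@B4}
  B5:   IN={a@B4, b@B4, b@B6, c@B2, c@B5, d@B4, e@B7}   OUT={a@B4, b@B4, b@B6, c@B5, d@B4, e@B7}
  B6:   IN={a@B4, b@B4, b@B6, c@B5, d@B4, e@B7}   OUT={a@B4, b@B6, c@B5, d@B4, e@B6}
  B7:   IN={a@B4, b@B4, b@B6, c@B5, d@B4, e@B6, e@B7}   OUT={a@B4, b@B4, b@B6, c@B5, d@B4, e@B7}
  B8:   IN={a@B4, b@B4, b@B6, c@B5, d@B4, e@B7}   OUT={a@B4, b@B8, c@B5, d@B8, e@B7}
  B9:   IN={a@B4, b@B6, b@B8, c@B5, d@B4, d@B8, e@B6, e@B7}   OUT={a@B4, b@B6, b@B8, c@B5, d@B9, e@B9, f@B9}

Merge at B5: IN[B5] = OUT[B4] ⊔ OUT[B7] = {a@B4, b@B4, b@B6, c@B2, c@B5, d@B4, e@B7}
Applying B5's transfer function to that IN value gives OUT[B5] (row B5 above).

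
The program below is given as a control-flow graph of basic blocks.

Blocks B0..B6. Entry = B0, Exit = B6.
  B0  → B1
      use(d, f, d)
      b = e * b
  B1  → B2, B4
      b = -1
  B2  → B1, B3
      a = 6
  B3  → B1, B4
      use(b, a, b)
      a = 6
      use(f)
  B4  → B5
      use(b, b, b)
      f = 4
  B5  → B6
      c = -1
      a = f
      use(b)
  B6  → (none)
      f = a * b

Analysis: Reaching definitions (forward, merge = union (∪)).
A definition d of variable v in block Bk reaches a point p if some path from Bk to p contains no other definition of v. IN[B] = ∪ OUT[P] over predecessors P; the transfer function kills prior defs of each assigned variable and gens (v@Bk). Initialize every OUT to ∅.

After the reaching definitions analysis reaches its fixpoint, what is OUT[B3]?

Answer: {a@B3, b@B1}

Trace:
Fixpoint table:
  B0:  IN={}  OUT={b@B0}
  B1:  IN={a@B2, a@B3, b@B0, b@B1}  OUT={a@B2, a@B3, b@B1}
  B2:  IN={a@B2, a@B3, b@B1}  OUT={a@B2, b@B1}
  B3:  IN={a@B2, b@B1}  OUT={a@B3, b@B1}
  B4:  IN={a@B2, a@B3, b@B1}  OUT={a@B2, a@B3, b@B1, f@B4}
  B5:  IN={a@B2, a@B3, b@B1, f@B4}  OUT={a@B5, b@B1, c@B5, f@B4}
  B6:  IN={a@B5, b@B1, c@B5, f@B4}  OUT={a@B5, b@B1, c@B5, f@B6}

Merge at B3: IN[B3] = OUT[B2] = {a@B2, b@B1}
Applying B3's transfer function to that IN value gives OUT[B3] (row B3 above).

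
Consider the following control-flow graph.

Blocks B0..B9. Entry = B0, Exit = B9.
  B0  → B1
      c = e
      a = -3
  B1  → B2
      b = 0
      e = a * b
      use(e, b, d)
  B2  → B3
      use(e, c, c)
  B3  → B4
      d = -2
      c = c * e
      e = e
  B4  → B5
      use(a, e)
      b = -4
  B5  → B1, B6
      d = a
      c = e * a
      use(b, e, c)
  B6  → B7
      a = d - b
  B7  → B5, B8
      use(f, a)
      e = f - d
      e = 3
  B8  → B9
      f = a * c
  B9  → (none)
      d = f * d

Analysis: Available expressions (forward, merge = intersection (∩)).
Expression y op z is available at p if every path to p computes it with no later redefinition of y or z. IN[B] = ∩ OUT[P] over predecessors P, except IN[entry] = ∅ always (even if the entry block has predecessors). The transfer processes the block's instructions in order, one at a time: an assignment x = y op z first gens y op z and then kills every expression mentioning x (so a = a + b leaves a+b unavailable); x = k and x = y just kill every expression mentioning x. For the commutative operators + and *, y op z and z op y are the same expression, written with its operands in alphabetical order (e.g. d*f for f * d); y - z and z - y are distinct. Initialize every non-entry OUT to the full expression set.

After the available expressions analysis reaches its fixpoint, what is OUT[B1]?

Converged values:
  B0:  IN={}  OUT={}
  B1:  IN={}  OUT={a*b}
  B2:  IN={a*b}  OUT={a*b}
  B3:  IN={a*b}  OUT={a*b}
  B4:  IN={a*b}  OUT={}
  B5:  IN={}  OUT={a*e}
  B6:  IN={a*e}  OUT={d-b}
  B7:  IN={d-b}  OUT={d-b, f-d}
  B8:  IN={d-b, f-d}  OUT={a*c, d-b}
  B9:  IN={a*c, d-b}  OUT={a*c}

Merge at B1: IN[B1] = OUT[B0] ∩ OUT[B5] = {}
Applying B1's transfer function to that IN value gives OUT[B1] (row B1 above).

Answer: {a*b}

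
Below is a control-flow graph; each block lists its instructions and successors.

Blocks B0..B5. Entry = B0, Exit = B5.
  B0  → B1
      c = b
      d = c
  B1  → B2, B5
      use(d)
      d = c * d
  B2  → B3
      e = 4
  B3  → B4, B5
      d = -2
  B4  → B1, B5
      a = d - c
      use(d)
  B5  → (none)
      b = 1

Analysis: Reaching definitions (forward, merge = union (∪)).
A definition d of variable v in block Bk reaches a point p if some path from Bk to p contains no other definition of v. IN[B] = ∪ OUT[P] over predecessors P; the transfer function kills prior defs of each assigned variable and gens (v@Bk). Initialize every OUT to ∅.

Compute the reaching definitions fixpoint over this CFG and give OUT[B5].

Answer: {a@B4, b@B5, c@B0, d@B1, d@B3, e@B2}

Derivation:
Converged values:
  B0: | IN={} | OUT={c@B0, d@B0}
  B1: | IN={a@B4, c@B0, d@B0, d@B3, e@B2} | OUT={a@B4, c@B0, d@B1, e@B2}
  B2: | IN={a@B4, c@B0, d@B1, e@B2} | OUT={a@B4, c@B0, d@B1, e@B2}
  B3: | IN={a@B4, c@B0, d@B1, e@B2} | OUT={a@B4, c@B0, d@B3, e@B2}
  B4: | IN={a@B4, c@B0, d@B3, e@B2} | OUT={a@B4, c@B0, d@B3, e@B2}
  B5: | IN={a@B4, c@B0, d@B1, d@B3, e@B2} | OUT={a@B4, b@B5, c@B0, d@B1, d@B3, e@B2}

Merge at B5: IN[B5] = OUT[B1] ⊔ OUT[B3] ⊔ OUT[B4] = {a@B4, c@B0, d@B1, d@B3, e@B2}
Applying B5's transfer function to that IN value gives OUT[B5] (row B5 above).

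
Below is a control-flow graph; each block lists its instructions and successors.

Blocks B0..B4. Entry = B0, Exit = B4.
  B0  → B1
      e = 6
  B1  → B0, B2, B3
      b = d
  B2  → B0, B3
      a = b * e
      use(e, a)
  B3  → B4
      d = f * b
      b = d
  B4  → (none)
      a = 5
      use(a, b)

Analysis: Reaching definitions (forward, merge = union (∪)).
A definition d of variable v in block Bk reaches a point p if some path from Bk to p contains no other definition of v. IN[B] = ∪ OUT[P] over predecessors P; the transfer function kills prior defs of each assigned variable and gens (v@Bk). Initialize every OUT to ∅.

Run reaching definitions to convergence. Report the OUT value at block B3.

Answer: {a@B2, b@B3, d@B3, e@B0}

Working:
Fixpoint table:
  B0:   IN={a@B2, b@B1, e@B0}   OUT={a@B2, b@B1, e@B0}
  B1:   IN={a@B2, b@B1, e@B0}   OUT={a@B2, b@B1, e@B0}
  B2:   IN={a@B2, b@B1, e@B0}   OUT={a@B2, b@B1, e@B0}
  B3:   IN={a@B2, b@B1, e@B0}   OUT={a@B2, b@B3, d@B3, e@B0}
  B4:   IN={a@B2, b@B3, d@B3, e@B0}   OUT={a@B4, b@B3, d@B3, e@B0}

Merge at B3: IN[B3] = OUT[B1] ⊔ OUT[B2] = {a@B2, b@B1, e@B0}
Applying B3's transfer function to that IN value gives OUT[B3] (row B3 above).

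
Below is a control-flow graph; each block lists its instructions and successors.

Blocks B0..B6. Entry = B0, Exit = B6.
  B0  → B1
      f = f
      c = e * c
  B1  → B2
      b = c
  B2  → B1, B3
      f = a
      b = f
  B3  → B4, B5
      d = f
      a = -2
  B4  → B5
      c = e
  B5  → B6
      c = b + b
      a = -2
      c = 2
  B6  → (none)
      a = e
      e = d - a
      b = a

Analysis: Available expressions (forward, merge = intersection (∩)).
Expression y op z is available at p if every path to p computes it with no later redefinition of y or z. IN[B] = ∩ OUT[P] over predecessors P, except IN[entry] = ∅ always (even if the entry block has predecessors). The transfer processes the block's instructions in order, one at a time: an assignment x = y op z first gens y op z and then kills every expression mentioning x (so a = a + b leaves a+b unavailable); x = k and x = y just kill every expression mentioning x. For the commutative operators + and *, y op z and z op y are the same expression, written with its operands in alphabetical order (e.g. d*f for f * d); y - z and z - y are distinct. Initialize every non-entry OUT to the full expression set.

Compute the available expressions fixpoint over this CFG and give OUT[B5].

Answer: {b+b}

Trace:
Converged values:
  B0: | IN={} | OUT={}
  B1: | IN={} | OUT={}
  B2: | IN={} | OUT={}
  B3: | IN={} | OUT={}
  B4: | IN={} | OUT={}
  B5: | IN={} | OUT={b+b}
  B6: | IN={b+b} | OUT={d-a}

Merge at B5: IN[B5] = OUT[B3] ∩ OUT[B4] = {}
Applying B5's transfer function to that IN value gives OUT[B5] (row B5 above).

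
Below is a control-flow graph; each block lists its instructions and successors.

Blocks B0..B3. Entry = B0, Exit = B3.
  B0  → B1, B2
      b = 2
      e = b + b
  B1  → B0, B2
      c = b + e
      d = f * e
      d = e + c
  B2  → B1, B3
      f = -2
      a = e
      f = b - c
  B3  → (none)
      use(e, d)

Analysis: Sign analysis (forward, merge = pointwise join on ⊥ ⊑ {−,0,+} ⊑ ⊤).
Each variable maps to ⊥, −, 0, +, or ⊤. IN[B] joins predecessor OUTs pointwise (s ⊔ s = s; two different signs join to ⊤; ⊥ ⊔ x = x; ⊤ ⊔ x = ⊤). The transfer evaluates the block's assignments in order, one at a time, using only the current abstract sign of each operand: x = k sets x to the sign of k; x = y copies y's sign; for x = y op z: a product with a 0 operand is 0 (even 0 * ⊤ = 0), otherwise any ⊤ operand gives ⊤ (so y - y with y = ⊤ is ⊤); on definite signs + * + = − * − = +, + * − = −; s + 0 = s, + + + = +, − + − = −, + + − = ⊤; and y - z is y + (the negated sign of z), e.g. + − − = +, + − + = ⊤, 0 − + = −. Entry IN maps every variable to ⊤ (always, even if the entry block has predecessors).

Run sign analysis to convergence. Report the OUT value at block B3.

Per-block solution:
  B0:  IN=(all ⊤)  OUT={b:+, e:+; rest ⊤}
  B1:  IN={b:+, e:+; rest ⊤}  OUT={b:+, c:+, d:+, e:+; rest ⊤}
  B2:  IN={b:+, e:+; rest ⊤}  OUT={a:+, b:+, e:+; rest ⊤}
  B3:  IN={a:+, b:+, e:+; rest ⊤}  OUT={a:+, b:+, e:+; rest ⊤}

Merge at B3: IN[B3] = OUT[B2] = {a: +, b: +, c: ⊤, d: ⊤, e: +, f: ⊤}
Applying B3's transfer function to that IN value gives OUT[B3] (row B3 above).

Answer: {a: +, b: +, c: ⊤, d: ⊤, e: +, f: ⊤}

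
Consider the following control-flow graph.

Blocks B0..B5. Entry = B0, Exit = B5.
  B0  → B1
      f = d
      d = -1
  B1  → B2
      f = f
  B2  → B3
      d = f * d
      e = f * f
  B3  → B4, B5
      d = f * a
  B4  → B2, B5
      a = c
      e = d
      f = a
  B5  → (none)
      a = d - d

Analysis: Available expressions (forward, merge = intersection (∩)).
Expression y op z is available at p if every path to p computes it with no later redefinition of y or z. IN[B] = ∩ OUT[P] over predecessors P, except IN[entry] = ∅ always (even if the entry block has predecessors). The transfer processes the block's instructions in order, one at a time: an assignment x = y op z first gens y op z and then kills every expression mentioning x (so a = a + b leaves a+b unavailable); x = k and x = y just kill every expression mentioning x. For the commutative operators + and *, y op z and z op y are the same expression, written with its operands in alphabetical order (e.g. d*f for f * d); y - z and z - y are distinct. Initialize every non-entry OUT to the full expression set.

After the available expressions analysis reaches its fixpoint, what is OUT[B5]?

Answer: {d-d}

Working:
Converged values:
  B0: | IN={} | OUT={}
  B1: | IN={} | OUT={}
  B2: | IN={} | OUT={f*f}
  B3: | IN={f*f} | OUT={a*f, f*f}
  B4: | IN={a*f, f*f} | OUT={}
  B5: | IN={} | OUT={d-d}

Merge at B5: IN[B5] = OUT[B3] ∩ OUT[B4] = {}
Applying B5's transfer function to that IN value gives OUT[B5] (row B5 above).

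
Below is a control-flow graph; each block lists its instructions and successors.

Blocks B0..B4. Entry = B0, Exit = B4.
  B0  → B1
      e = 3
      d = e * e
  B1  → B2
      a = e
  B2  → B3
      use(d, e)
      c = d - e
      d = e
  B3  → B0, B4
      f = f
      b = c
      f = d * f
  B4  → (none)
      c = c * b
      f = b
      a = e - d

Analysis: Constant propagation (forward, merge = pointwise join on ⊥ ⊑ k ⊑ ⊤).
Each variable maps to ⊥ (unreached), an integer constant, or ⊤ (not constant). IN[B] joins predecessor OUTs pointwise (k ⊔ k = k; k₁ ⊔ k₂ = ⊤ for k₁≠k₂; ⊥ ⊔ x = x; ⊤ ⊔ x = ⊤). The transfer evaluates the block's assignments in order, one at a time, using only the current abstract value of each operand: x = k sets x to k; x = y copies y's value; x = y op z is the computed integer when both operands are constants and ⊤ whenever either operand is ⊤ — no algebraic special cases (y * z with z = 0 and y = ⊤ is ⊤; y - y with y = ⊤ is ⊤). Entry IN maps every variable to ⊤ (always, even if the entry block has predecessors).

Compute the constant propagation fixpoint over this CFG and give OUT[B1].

Per-block solution:
  B0: | IN=(all ⊤) | OUT={d:9, e:3; rest ⊤}
  B1: | IN={d:9, e:3; rest ⊤} | OUT={a:3, d:9, e:3; rest ⊤}
  B2: | IN={a:3, d:9, e:3; rest ⊤} | OUT={a:3, c:6, d:3, e:3; rest ⊤}
  B3: | IN={a:3, c:6, d:3, e:3; rest ⊤} | OUT={a:3, b:6, c:6, d:3, e:3; rest ⊤}
  B4: | IN={a:3, b:6, c:6, d:3, e:3; rest ⊤} | OUT={a:0, b:6, c:36, d:3, e:3, f:6; rest ⊤}

Merge at B1: IN[B1] = OUT[B0] = {a: ⊤, b: ⊤, c: ⊤, d: 9, e: 3, f: ⊤}
Applying B1's transfer function to that IN value gives OUT[B1] (row B1 above).

Answer: {a: 3, b: ⊤, c: ⊤, d: 9, e: 3, f: ⊤}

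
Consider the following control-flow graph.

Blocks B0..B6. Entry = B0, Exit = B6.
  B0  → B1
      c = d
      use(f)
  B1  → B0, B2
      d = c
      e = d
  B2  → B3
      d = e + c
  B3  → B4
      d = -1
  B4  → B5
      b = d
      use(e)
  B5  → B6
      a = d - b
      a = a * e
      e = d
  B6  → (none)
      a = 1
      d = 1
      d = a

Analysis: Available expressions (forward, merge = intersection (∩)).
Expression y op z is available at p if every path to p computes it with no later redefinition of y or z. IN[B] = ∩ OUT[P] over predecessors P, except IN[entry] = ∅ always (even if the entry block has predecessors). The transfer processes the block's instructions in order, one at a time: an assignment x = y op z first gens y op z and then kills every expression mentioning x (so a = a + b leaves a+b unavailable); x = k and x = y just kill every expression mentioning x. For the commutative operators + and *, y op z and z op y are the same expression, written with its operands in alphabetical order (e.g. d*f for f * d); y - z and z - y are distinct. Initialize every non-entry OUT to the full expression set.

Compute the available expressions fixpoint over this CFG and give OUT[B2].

Answer: {c+e}

Derivation:
Per-block solution:
  B0:   IN={}   OUT={}
  B1:   IN={}   OUT={}
  B2:   IN={}   OUT={c+e}
  B3:   IN={c+e}   OUT={c+e}
  B4:   IN={c+e}   OUT={c+e}
  B5:   IN={c+e}   OUT={d-b}
  B6:   IN={d-b}   OUT={}

Merge at B2: IN[B2] = OUT[B1] = {}
Applying B2's transfer function to that IN value gives OUT[B2] (row B2 above).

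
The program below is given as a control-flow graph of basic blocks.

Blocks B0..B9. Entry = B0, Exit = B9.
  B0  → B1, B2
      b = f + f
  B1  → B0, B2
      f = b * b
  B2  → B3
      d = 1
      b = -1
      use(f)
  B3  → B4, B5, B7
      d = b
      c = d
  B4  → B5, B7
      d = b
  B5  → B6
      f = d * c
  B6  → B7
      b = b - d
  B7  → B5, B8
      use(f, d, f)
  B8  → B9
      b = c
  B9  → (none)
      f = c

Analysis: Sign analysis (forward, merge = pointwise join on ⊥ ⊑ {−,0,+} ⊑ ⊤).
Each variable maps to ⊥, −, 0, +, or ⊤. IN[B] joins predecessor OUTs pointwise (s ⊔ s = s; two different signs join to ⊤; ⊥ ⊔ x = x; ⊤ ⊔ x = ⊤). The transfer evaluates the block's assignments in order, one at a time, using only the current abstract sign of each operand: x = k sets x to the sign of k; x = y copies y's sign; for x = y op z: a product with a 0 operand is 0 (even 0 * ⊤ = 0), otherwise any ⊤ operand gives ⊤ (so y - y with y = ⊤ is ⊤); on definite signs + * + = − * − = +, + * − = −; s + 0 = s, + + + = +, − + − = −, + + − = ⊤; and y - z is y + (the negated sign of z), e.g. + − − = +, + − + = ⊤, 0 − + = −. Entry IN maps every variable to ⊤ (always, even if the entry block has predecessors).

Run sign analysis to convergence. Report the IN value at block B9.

Per-block solution:
  B0:   IN=(all ⊤)   OUT=(all ⊤)
  B1:   IN=(all ⊤)   OUT=(all ⊤)
  B2:   IN=(all ⊤)   OUT={b:-, d:+; rest ⊤}
  B3:   IN={b:-, d:+; rest ⊤}   OUT={b:-, c:-, d:-; rest ⊤}
  B4:   IN={b:-, c:-, d:-; rest ⊤}   OUT={b:-, c:-, d:-; rest ⊤}
  B5:   IN={c:-, d:-; rest ⊤}   OUT={c:-, d:-, f:+; rest ⊤}
  B6:   IN={c:-, d:-, f:+; rest ⊤}   OUT={c:-, d:-, f:+; rest ⊤}
  B7:   IN={c:-, d:-; rest ⊤}   OUT={c:-, d:-; rest ⊤}
  B8:   IN={c:-, d:-; rest ⊤}   OUT={b:-, c:-, d:-; rest ⊤}
  B9:   IN={b:-, c:-, d:-; rest ⊤}   OUT={b:-, c:-, d:-, f:-; rest ⊤}

Merge at B9: IN[B9] = OUT[B8] = {a: ⊤, b: -, c: -, d: -, e: ⊤, f: ⊤}

Answer: {a: ⊤, b: -, c: -, d: -, e: ⊤, f: ⊤}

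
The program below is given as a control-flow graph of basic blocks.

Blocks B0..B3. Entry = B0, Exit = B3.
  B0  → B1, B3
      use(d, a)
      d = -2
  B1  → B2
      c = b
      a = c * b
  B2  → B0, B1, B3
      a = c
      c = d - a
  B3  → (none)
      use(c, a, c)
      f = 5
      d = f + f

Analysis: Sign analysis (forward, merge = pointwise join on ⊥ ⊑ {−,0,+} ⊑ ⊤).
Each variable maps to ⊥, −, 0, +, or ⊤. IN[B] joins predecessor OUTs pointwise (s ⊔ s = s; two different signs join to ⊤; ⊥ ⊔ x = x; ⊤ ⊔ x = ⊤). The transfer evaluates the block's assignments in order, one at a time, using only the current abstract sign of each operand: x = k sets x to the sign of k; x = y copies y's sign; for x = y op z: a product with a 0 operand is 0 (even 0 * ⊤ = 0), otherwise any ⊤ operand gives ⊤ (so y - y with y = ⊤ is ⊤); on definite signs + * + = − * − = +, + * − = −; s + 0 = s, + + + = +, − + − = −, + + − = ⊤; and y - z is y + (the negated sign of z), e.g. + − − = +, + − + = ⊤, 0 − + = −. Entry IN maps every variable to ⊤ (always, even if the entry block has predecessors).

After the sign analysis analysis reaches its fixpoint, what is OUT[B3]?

Answer: {a: ⊤, b: ⊤, c: ⊤, d: +, e: ⊤, f: +}

Trace:
Fixpoint table:
  B0:  IN=(all ⊤)  OUT={d:-; rest ⊤}
  B1:  IN={d:-; rest ⊤}  OUT={d:-; rest ⊤}
  B2:  IN={d:-; rest ⊤}  OUT={d:-; rest ⊤}
  B3:  IN={d:-; rest ⊤}  OUT={d:+, f:+; rest ⊤}

Merge at B3: IN[B3] = OUT[B0] ⊔ OUT[B2] = {a: ⊤, b: ⊤, c: ⊤, d: -, e: ⊤, f: ⊤}
Applying B3's transfer function to that IN value gives OUT[B3] (row B3 above).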